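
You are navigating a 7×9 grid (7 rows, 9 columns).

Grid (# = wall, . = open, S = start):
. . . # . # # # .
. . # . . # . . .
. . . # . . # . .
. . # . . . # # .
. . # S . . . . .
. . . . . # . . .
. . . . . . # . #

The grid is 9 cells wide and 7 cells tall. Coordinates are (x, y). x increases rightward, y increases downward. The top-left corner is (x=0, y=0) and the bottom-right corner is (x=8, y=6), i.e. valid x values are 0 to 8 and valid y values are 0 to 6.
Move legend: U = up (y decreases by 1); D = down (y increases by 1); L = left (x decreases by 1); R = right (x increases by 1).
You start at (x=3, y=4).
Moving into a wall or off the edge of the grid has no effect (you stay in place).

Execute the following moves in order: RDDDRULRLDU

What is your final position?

Start: (x=3, y=4)
  R (right): (x=3, y=4) -> (x=4, y=4)
  D (down): (x=4, y=4) -> (x=4, y=5)
  D (down): (x=4, y=5) -> (x=4, y=6)
  D (down): blocked, stay at (x=4, y=6)
  R (right): (x=4, y=6) -> (x=5, y=6)
  U (up): blocked, stay at (x=5, y=6)
  L (left): (x=5, y=6) -> (x=4, y=6)
  R (right): (x=4, y=6) -> (x=5, y=6)
  L (left): (x=5, y=6) -> (x=4, y=6)
  D (down): blocked, stay at (x=4, y=6)
  U (up): (x=4, y=6) -> (x=4, y=5)
Final: (x=4, y=5)

Answer: Final position: (x=4, y=5)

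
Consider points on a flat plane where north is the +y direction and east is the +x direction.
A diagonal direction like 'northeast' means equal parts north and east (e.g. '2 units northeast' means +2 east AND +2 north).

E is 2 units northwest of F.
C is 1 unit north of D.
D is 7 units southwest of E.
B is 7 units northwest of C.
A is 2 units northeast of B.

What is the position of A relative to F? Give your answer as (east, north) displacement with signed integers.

Answer: A is at (east=-14, north=5) relative to F.

Derivation:
Place F at the origin (east=0, north=0).
  E is 2 units northwest of F: delta (east=-2, north=+2); E at (east=-2, north=2).
  D is 7 units southwest of E: delta (east=-7, north=-7); D at (east=-9, north=-5).
  C is 1 unit north of D: delta (east=+0, north=+1); C at (east=-9, north=-4).
  B is 7 units northwest of C: delta (east=-7, north=+7); B at (east=-16, north=3).
  A is 2 units northeast of B: delta (east=+2, north=+2); A at (east=-14, north=5).
Therefore A relative to F: (east=-14, north=5).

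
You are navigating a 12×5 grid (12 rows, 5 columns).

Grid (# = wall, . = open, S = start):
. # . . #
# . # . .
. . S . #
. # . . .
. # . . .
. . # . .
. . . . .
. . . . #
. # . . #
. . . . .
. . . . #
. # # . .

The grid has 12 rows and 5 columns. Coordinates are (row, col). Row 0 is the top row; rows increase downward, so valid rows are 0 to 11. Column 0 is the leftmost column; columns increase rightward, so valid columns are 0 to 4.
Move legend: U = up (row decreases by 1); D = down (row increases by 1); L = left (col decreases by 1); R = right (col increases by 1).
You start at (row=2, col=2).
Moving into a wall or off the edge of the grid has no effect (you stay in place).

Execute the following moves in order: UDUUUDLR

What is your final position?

Start: (row=2, col=2)
  U (up): blocked, stay at (row=2, col=2)
  D (down): (row=2, col=2) -> (row=3, col=2)
  U (up): (row=3, col=2) -> (row=2, col=2)
  U (up): blocked, stay at (row=2, col=2)
  U (up): blocked, stay at (row=2, col=2)
  D (down): (row=2, col=2) -> (row=3, col=2)
  L (left): blocked, stay at (row=3, col=2)
  R (right): (row=3, col=2) -> (row=3, col=3)
Final: (row=3, col=3)

Answer: Final position: (row=3, col=3)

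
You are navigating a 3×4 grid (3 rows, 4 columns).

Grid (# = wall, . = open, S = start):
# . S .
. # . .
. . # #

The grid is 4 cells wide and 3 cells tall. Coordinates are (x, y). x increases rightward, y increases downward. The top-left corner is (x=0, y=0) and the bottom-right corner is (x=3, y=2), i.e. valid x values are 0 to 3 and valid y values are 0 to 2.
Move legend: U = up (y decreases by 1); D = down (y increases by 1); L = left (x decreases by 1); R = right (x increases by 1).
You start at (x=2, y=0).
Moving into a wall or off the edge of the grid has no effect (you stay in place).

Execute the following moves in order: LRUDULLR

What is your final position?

Start: (x=2, y=0)
  L (left): (x=2, y=0) -> (x=1, y=0)
  R (right): (x=1, y=0) -> (x=2, y=0)
  U (up): blocked, stay at (x=2, y=0)
  D (down): (x=2, y=0) -> (x=2, y=1)
  U (up): (x=2, y=1) -> (x=2, y=0)
  L (left): (x=2, y=0) -> (x=1, y=0)
  L (left): blocked, stay at (x=1, y=0)
  R (right): (x=1, y=0) -> (x=2, y=0)
Final: (x=2, y=0)

Answer: Final position: (x=2, y=0)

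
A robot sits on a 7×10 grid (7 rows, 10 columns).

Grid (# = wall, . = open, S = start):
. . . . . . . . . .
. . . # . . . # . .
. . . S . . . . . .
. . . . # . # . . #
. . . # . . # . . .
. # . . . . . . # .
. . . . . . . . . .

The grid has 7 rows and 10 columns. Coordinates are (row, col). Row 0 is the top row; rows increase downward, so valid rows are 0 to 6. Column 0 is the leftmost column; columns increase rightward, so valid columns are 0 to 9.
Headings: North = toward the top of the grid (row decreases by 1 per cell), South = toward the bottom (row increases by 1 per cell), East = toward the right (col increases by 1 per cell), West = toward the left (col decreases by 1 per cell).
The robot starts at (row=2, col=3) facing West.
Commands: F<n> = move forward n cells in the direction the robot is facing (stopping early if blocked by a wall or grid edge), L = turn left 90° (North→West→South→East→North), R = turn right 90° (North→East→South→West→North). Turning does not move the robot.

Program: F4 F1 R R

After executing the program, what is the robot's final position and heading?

Start: (row=2, col=3), facing West
  F4: move forward 3/4 (blocked), now at (row=2, col=0)
  F1: move forward 0/1 (blocked), now at (row=2, col=0)
  R: turn right, now facing North
  R: turn right, now facing East
Final: (row=2, col=0), facing East

Answer: Final position: (row=2, col=0), facing East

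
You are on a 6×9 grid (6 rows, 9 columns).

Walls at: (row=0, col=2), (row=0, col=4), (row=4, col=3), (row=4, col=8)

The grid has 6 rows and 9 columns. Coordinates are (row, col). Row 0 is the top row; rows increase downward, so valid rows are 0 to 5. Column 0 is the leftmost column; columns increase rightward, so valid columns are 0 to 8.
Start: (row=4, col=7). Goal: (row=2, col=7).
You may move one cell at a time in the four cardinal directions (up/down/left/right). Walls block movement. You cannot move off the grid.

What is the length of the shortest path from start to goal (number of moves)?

BFS from (row=4, col=7) until reaching (row=2, col=7):
  Distance 0: (row=4, col=7)
  Distance 1: (row=3, col=7), (row=4, col=6), (row=5, col=7)
  Distance 2: (row=2, col=7), (row=3, col=6), (row=3, col=8), (row=4, col=5), (row=5, col=6), (row=5, col=8)  <- goal reached here
One shortest path (2 moves): (row=4, col=7) -> (row=3, col=7) -> (row=2, col=7)

Answer: Shortest path length: 2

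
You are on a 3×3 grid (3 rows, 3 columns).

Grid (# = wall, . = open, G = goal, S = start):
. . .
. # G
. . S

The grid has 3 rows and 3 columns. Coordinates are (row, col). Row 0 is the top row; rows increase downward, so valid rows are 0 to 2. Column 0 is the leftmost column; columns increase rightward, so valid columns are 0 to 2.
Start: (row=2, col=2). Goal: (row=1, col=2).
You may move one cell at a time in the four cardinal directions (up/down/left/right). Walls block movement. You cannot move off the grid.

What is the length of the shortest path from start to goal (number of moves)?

Answer: Shortest path length: 1

Derivation:
BFS from (row=2, col=2) until reaching (row=1, col=2):
  Distance 0: (row=2, col=2)
  Distance 1: (row=1, col=2), (row=2, col=1)  <- goal reached here
One shortest path (1 moves): (row=2, col=2) -> (row=1, col=2)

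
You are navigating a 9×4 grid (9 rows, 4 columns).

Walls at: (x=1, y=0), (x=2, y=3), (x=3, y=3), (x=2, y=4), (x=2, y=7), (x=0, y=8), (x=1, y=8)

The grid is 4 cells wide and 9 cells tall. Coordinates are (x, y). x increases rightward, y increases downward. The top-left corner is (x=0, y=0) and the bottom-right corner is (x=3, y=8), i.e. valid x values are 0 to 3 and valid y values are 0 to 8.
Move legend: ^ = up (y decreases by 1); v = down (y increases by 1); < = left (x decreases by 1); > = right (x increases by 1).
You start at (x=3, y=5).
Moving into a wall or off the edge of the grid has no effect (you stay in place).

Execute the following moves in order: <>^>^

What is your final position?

Answer: Final position: (x=3, y=4)

Derivation:
Start: (x=3, y=5)
  < (left): (x=3, y=5) -> (x=2, y=5)
  > (right): (x=2, y=5) -> (x=3, y=5)
  ^ (up): (x=3, y=5) -> (x=3, y=4)
  > (right): blocked, stay at (x=3, y=4)
  ^ (up): blocked, stay at (x=3, y=4)
Final: (x=3, y=4)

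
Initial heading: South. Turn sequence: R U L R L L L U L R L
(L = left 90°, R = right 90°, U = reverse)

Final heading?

Start: South
  R (right (90° clockwise)) -> West
  U (U-turn (180°)) -> East
  L (left (90° counter-clockwise)) -> North
  R (right (90° clockwise)) -> East
  L (left (90° counter-clockwise)) -> North
  L (left (90° counter-clockwise)) -> West
  L (left (90° counter-clockwise)) -> South
  U (U-turn (180°)) -> North
  L (left (90° counter-clockwise)) -> West
  R (right (90° clockwise)) -> North
  L (left (90° counter-clockwise)) -> West
Final: West

Answer: Final heading: West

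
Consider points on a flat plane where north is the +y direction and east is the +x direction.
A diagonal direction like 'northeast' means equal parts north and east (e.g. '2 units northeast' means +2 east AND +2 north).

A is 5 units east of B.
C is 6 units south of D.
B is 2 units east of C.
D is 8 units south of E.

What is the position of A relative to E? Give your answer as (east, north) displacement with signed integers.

Place E at the origin (east=0, north=0).
  D is 8 units south of E: delta (east=+0, north=-8); D at (east=0, north=-8).
  C is 6 units south of D: delta (east=+0, north=-6); C at (east=0, north=-14).
  B is 2 units east of C: delta (east=+2, north=+0); B at (east=2, north=-14).
  A is 5 units east of B: delta (east=+5, north=+0); A at (east=7, north=-14).
Therefore A relative to E: (east=7, north=-14).

Answer: A is at (east=7, north=-14) relative to E.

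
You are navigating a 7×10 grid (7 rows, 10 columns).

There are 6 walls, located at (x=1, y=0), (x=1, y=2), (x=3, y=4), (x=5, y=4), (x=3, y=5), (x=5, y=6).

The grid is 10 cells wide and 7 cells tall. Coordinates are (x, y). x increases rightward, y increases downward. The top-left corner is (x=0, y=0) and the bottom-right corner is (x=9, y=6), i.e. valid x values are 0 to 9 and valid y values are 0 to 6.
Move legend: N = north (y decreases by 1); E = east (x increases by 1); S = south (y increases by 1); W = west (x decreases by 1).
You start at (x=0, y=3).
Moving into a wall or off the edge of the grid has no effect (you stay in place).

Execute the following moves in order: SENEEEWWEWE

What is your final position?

Start: (x=0, y=3)
  S (south): (x=0, y=3) -> (x=0, y=4)
  E (east): (x=0, y=4) -> (x=1, y=4)
  N (north): (x=1, y=4) -> (x=1, y=3)
  E (east): (x=1, y=3) -> (x=2, y=3)
  E (east): (x=2, y=3) -> (x=3, y=3)
  E (east): (x=3, y=3) -> (x=4, y=3)
  W (west): (x=4, y=3) -> (x=3, y=3)
  W (west): (x=3, y=3) -> (x=2, y=3)
  E (east): (x=2, y=3) -> (x=3, y=3)
  W (west): (x=3, y=3) -> (x=2, y=3)
  E (east): (x=2, y=3) -> (x=3, y=3)
Final: (x=3, y=3)

Answer: Final position: (x=3, y=3)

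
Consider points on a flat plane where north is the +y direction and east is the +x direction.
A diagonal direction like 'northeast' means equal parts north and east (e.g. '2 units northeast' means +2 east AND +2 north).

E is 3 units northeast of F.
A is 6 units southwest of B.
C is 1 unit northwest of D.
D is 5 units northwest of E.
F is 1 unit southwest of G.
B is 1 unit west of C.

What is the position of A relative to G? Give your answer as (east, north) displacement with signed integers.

Place G at the origin (east=0, north=0).
  F is 1 unit southwest of G: delta (east=-1, north=-1); F at (east=-1, north=-1).
  E is 3 units northeast of F: delta (east=+3, north=+3); E at (east=2, north=2).
  D is 5 units northwest of E: delta (east=-5, north=+5); D at (east=-3, north=7).
  C is 1 unit northwest of D: delta (east=-1, north=+1); C at (east=-4, north=8).
  B is 1 unit west of C: delta (east=-1, north=+0); B at (east=-5, north=8).
  A is 6 units southwest of B: delta (east=-6, north=-6); A at (east=-11, north=2).
Therefore A relative to G: (east=-11, north=2).

Answer: A is at (east=-11, north=2) relative to G.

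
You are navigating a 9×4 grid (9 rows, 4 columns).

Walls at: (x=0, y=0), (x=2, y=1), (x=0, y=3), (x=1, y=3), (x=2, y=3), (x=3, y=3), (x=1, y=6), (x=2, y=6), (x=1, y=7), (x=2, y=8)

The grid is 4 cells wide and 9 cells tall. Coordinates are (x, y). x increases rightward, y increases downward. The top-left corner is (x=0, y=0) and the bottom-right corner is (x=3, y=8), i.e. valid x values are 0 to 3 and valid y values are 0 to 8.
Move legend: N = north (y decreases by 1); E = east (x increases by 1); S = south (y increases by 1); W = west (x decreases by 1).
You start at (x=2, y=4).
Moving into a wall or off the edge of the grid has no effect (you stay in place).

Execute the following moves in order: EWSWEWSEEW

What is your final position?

Answer: Final position: (x=2, y=5)

Derivation:
Start: (x=2, y=4)
  E (east): (x=2, y=4) -> (x=3, y=4)
  W (west): (x=3, y=4) -> (x=2, y=4)
  S (south): (x=2, y=4) -> (x=2, y=5)
  W (west): (x=2, y=5) -> (x=1, y=5)
  E (east): (x=1, y=5) -> (x=2, y=5)
  W (west): (x=2, y=5) -> (x=1, y=5)
  S (south): blocked, stay at (x=1, y=5)
  E (east): (x=1, y=5) -> (x=2, y=5)
  E (east): (x=2, y=5) -> (x=3, y=5)
  W (west): (x=3, y=5) -> (x=2, y=5)
Final: (x=2, y=5)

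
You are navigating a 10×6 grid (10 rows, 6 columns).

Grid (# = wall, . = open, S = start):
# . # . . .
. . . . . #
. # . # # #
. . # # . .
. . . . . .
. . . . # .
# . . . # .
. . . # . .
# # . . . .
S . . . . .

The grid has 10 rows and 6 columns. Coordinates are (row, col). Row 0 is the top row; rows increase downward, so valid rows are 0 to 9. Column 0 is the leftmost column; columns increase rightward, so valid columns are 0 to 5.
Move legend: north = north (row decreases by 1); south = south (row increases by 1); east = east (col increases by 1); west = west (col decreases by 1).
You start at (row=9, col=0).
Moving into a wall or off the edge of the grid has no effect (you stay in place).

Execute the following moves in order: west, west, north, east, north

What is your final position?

Start: (row=9, col=0)
  west (west): blocked, stay at (row=9, col=0)
  west (west): blocked, stay at (row=9, col=0)
  north (north): blocked, stay at (row=9, col=0)
  east (east): (row=9, col=0) -> (row=9, col=1)
  north (north): blocked, stay at (row=9, col=1)
Final: (row=9, col=1)

Answer: Final position: (row=9, col=1)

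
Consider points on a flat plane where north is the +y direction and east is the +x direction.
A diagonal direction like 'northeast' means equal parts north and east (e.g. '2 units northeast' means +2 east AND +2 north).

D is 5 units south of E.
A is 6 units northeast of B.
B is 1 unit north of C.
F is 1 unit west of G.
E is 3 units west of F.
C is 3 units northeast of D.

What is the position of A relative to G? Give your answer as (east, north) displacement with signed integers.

Answer: A is at (east=5, north=5) relative to G.

Derivation:
Place G at the origin (east=0, north=0).
  F is 1 unit west of G: delta (east=-1, north=+0); F at (east=-1, north=0).
  E is 3 units west of F: delta (east=-3, north=+0); E at (east=-4, north=0).
  D is 5 units south of E: delta (east=+0, north=-5); D at (east=-4, north=-5).
  C is 3 units northeast of D: delta (east=+3, north=+3); C at (east=-1, north=-2).
  B is 1 unit north of C: delta (east=+0, north=+1); B at (east=-1, north=-1).
  A is 6 units northeast of B: delta (east=+6, north=+6); A at (east=5, north=5).
Therefore A relative to G: (east=5, north=5).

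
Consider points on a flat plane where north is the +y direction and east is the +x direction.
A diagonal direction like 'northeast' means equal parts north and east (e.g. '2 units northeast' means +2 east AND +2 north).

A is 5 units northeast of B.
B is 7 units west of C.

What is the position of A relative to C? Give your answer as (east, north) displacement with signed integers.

Place C at the origin (east=0, north=0).
  B is 7 units west of C: delta (east=-7, north=+0); B at (east=-7, north=0).
  A is 5 units northeast of B: delta (east=+5, north=+5); A at (east=-2, north=5).
Therefore A relative to C: (east=-2, north=5).

Answer: A is at (east=-2, north=5) relative to C.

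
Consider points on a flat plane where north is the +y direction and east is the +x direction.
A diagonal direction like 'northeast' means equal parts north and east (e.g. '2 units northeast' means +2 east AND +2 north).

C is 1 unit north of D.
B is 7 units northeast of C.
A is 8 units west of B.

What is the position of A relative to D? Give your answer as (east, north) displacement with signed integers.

Answer: A is at (east=-1, north=8) relative to D.

Derivation:
Place D at the origin (east=0, north=0).
  C is 1 unit north of D: delta (east=+0, north=+1); C at (east=0, north=1).
  B is 7 units northeast of C: delta (east=+7, north=+7); B at (east=7, north=8).
  A is 8 units west of B: delta (east=-8, north=+0); A at (east=-1, north=8).
Therefore A relative to D: (east=-1, north=8).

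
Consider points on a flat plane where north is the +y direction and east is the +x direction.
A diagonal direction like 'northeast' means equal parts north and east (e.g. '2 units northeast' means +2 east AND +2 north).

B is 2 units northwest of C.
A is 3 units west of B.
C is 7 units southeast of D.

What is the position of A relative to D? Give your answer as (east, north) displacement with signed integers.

Place D at the origin (east=0, north=0).
  C is 7 units southeast of D: delta (east=+7, north=-7); C at (east=7, north=-7).
  B is 2 units northwest of C: delta (east=-2, north=+2); B at (east=5, north=-5).
  A is 3 units west of B: delta (east=-3, north=+0); A at (east=2, north=-5).
Therefore A relative to D: (east=2, north=-5).

Answer: A is at (east=2, north=-5) relative to D.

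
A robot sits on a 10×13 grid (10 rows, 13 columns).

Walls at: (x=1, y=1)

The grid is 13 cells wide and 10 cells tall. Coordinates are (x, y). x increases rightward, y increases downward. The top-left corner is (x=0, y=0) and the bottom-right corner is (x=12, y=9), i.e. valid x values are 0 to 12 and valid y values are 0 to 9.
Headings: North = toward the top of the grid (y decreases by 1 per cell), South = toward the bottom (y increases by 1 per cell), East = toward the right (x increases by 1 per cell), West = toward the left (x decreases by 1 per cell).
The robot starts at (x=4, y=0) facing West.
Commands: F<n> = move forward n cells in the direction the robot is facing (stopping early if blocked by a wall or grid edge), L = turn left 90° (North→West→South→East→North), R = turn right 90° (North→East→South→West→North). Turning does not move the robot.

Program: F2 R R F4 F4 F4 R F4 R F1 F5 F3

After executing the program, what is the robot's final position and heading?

Start: (x=4, y=0), facing West
  F2: move forward 2, now at (x=2, y=0)
  R: turn right, now facing North
  R: turn right, now facing East
  F4: move forward 4, now at (x=6, y=0)
  F4: move forward 4, now at (x=10, y=0)
  F4: move forward 2/4 (blocked), now at (x=12, y=0)
  R: turn right, now facing South
  F4: move forward 4, now at (x=12, y=4)
  R: turn right, now facing West
  F1: move forward 1, now at (x=11, y=4)
  F5: move forward 5, now at (x=6, y=4)
  F3: move forward 3, now at (x=3, y=4)
Final: (x=3, y=4), facing West

Answer: Final position: (x=3, y=4), facing West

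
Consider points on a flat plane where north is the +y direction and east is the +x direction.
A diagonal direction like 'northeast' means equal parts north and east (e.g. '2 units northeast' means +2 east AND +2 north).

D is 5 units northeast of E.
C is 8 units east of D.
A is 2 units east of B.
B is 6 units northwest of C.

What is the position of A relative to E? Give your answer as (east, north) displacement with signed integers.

Answer: A is at (east=9, north=11) relative to E.

Derivation:
Place E at the origin (east=0, north=0).
  D is 5 units northeast of E: delta (east=+5, north=+5); D at (east=5, north=5).
  C is 8 units east of D: delta (east=+8, north=+0); C at (east=13, north=5).
  B is 6 units northwest of C: delta (east=-6, north=+6); B at (east=7, north=11).
  A is 2 units east of B: delta (east=+2, north=+0); A at (east=9, north=11).
Therefore A relative to E: (east=9, north=11).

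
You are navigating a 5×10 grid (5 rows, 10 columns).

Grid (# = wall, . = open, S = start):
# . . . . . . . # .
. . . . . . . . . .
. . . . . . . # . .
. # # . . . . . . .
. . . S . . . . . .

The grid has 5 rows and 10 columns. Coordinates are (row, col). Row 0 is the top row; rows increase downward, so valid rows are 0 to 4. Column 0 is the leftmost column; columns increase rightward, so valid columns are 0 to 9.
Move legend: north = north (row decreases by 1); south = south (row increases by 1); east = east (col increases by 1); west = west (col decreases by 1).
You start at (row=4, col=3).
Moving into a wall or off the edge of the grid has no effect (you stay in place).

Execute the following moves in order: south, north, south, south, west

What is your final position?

Answer: Final position: (row=4, col=2)

Derivation:
Start: (row=4, col=3)
  south (south): blocked, stay at (row=4, col=3)
  north (north): (row=4, col=3) -> (row=3, col=3)
  south (south): (row=3, col=3) -> (row=4, col=3)
  south (south): blocked, stay at (row=4, col=3)
  west (west): (row=4, col=3) -> (row=4, col=2)
Final: (row=4, col=2)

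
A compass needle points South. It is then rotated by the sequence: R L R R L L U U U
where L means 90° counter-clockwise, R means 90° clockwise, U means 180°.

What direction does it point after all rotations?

Answer: Final heading: North

Derivation:
Start: South
  R (right (90° clockwise)) -> West
  L (left (90° counter-clockwise)) -> South
  R (right (90° clockwise)) -> West
  R (right (90° clockwise)) -> North
  L (left (90° counter-clockwise)) -> West
  L (left (90° counter-clockwise)) -> South
  U (U-turn (180°)) -> North
  U (U-turn (180°)) -> South
  U (U-turn (180°)) -> North
Final: North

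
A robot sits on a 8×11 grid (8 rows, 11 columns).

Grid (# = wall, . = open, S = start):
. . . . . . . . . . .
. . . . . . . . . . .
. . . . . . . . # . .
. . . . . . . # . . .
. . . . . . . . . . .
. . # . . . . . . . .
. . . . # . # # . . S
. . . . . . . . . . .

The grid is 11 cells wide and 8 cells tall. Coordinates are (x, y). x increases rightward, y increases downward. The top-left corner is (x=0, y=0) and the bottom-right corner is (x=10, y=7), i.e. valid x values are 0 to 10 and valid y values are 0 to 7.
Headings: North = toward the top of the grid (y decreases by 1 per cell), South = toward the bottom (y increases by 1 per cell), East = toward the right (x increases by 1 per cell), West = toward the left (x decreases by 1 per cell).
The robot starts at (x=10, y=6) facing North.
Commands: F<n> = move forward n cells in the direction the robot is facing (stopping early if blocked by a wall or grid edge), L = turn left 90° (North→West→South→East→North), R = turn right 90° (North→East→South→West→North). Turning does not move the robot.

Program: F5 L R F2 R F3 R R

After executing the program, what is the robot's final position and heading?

Answer: Final position: (x=10, y=0), facing West

Derivation:
Start: (x=10, y=6), facing North
  F5: move forward 5, now at (x=10, y=1)
  L: turn left, now facing West
  R: turn right, now facing North
  F2: move forward 1/2 (blocked), now at (x=10, y=0)
  R: turn right, now facing East
  F3: move forward 0/3 (blocked), now at (x=10, y=0)
  R: turn right, now facing South
  R: turn right, now facing West
Final: (x=10, y=0), facing West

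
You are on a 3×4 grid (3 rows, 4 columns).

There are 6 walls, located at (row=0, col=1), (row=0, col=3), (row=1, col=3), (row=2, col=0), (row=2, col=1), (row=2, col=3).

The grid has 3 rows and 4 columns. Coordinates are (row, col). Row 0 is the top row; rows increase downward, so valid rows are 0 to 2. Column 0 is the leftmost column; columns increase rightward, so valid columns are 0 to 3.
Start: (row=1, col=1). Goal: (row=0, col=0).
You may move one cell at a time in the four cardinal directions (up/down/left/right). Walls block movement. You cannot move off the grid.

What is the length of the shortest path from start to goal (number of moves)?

Answer: Shortest path length: 2

Derivation:
BFS from (row=1, col=1) until reaching (row=0, col=0):
  Distance 0: (row=1, col=1)
  Distance 1: (row=1, col=0), (row=1, col=2)
  Distance 2: (row=0, col=0), (row=0, col=2), (row=2, col=2)  <- goal reached here
One shortest path (2 moves): (row=1, col=1) -> (row=1, col=0) -> (row=0, col=0)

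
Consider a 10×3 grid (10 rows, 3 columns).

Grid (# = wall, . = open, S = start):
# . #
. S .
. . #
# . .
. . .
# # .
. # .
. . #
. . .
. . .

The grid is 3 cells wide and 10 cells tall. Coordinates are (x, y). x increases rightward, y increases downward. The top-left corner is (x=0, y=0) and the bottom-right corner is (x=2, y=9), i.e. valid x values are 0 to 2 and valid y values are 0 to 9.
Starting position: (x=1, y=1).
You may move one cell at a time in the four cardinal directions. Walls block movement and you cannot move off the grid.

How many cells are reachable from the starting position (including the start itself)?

BFS flood-fill from (x=1, y=1):
  Distance 0: (x=1, y=1)
  Distance 1: (x=1, y=0), (x=0, y=1), (x=2, y=1), (x=1, y=2)
  Distance 2: (x=0, y=2), (x=1, y=3)
  Distance 3: (x=2, y=3), (x=1, y=4)
  Distance 4: (x=0, y=4), (x=2, y=4)
  Distance 5: (x=2, y=5)
  Distance 6: (x=2, y=6)
Total reachable: 13 (grid has 22 open cells total)

Answer: Reachable cells: 13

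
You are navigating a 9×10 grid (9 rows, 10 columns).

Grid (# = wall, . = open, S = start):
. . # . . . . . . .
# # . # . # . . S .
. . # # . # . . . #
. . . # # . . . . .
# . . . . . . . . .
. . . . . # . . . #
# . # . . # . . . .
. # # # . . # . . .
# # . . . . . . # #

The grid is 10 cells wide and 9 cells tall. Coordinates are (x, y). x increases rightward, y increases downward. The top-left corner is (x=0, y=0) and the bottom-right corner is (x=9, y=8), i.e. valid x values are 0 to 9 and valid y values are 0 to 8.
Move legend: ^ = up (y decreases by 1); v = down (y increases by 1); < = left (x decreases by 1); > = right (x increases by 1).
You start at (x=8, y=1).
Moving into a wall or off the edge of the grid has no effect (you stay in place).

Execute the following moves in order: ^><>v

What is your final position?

Start: (x=8, y=1)
  ^ (up): (x=8, y=1) -> (x=8, y=0)
  > (right): (x=8, y=0) -> (x=9, y=0)
  < (left): (x=9, y=0) -> (x=8, y=0)
  > (right): (x=8, y=0) -> (x=9, y=0)
  v (down): (x=9, y=0) -> (x=9, y=1)
Final: (x=9, y=1)

Answer: Final position: (x=9, y=1)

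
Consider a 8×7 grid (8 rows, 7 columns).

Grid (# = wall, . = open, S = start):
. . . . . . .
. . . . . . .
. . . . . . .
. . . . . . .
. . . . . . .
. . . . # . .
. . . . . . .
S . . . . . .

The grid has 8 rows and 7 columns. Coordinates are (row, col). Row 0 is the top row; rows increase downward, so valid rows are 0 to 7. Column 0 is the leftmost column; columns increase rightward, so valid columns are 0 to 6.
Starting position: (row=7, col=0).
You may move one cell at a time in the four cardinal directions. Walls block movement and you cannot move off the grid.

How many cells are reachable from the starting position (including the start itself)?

Answer: Reachable cells: 55

Derivation:
BFS flood-fill from (row=7, col=0):
  Distance 0: (row=7, col=0)
  Distance 1: (row=6, col=0), (row=7, col=1)
  Distance 2: (row=5, col=0), (row=6, col=1), (row=7, col=2)
  Distance 3: (row=4, col=0), (row=5, col=1), (row=6, col=2), (row=7, col=3)
  Distance 4: (row=3, col=0), (row=4, col=1), (row=5, col=2), (row=6, col=3), (row=7, col=4)
  Distance 5: (row=2, col=0), (row=3, col=1), (row=4, col=2), (row=5, col=3), (row=6, col=4), (row=7, col=5)
  Distance 6: (row=1, col=0), (row=2, col=1), (row=3, col=2), (row=4, col=3), (row=6, col=5), (row=7, col=6)
  Distance 7: (row=0, col=0), (row=1, col=1), (row=2, col=2), (row=3, col=3), (row=4, col=4), (row=5, col=5), (row=6, col=6)
  Distance 8: (row=0, col=1), (row=1, col=2), (row=2, col=3), (row=3, col=4), (row=4, col=5), (row=5, col=6)
  Distance 9: (row=0, col=2), (row=1, col=3), (row=2, col=4), (row=3, col=5), (row=4, col=6)
  Distance 10: (row=0, col=3), (row=1, col=4), (row=2, col=5), (row=3, col=6)
  Distance 11: (row=0, col=4), (row=1, col=5), (row=2, col=6)
  Distance 12: (row=0, col=5), (row=1, col=6)
  Distance 13: (row=0, col=6)
Total reachable: 55 (grid has 55 open cells total)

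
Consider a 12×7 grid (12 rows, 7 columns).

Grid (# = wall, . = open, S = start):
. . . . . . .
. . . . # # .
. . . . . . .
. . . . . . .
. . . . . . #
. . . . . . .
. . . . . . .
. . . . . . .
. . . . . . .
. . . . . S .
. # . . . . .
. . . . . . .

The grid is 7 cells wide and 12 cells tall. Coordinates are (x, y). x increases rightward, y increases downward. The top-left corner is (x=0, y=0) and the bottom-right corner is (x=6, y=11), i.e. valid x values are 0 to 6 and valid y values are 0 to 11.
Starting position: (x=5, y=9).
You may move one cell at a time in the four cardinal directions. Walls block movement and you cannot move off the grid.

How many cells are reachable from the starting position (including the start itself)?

Answer: Reachable cells: 80

Derivation:
BFS flood-fill from (x=5, y=9):
  Distance 0: (x=5, y=9)
  Distance 1: (x=5, y=8), (x=4, y=9), (x=6, y=9), (x=5, y=10)
  Distance 2: (x=5, y=7), (x=4, y=8), (x=6, y=8), (x=3, y=9), (x=4, y=10), (x=6, y=10), (x=5, y=11)
  Distance 3: (x=5, y=6), (x=4, y=7), (x=6, y=7), (x=3, y=8), (x=2, y=9), (x=3, y=10), (x=4, y=11), (x=6, y=11)
  Distance 4: (x=5, y=5), (x=4, y=6), (x=6, y=6), (x=3, y=7), (x=2, y=8), (x=1, y=9), (x=2, y=10), (x=3, y=11)
  Distance 5: (x=5, y=4), (x=4, y=5), (x=6, y=5), (x=3, y=6), (x=2, y=7), (x=1, y=8), (x=0, y=9), (x=2, y=11)
  Distance 6: (x=5, y=3), (x=4, y=4), (x=3, y=5), (x=2, y=6), (x=1, y=7), (x=0, y=8), (x=0, y=10), (x=1, y=11)
  Distance 7: (x=5, y=2), (x=4, y=3), (x=6, y=3), (x=3, y=4), (x=2, y=5), (x=1, y=6), (x=0, y=7), (x=0, y=11)
  Distance 8: (x=4, y=2), (x=6, y=2), (x=3, y=3), (x=2, y=4), (x=1, y=5), (x=0, y=6)
  Distance 9: (x=6, y=1), (x=3, y=2), (x=2, y=3), (x=1, y=4), (x=0, y=5)
  Distance 10: (x=6, y=0), (x=3, y=1), (x=2, y=2), (x=1, y=3), (x=0, y=4)
  Distance 11: (x=3, y=0), (x=5, y=0), (x=2, y=1), (x=1, y=2), (x=0, y=3)
  Distance 12: (x=2, y=0), (x=4, y=0), (x=1, y=1), (x=0, y=2)
  Distance 13: (x=1, y=0), (x=0, y=1)
  Distance 14: (x=0, y=0)
Total reachable: 80 (grid has 80 open cells total)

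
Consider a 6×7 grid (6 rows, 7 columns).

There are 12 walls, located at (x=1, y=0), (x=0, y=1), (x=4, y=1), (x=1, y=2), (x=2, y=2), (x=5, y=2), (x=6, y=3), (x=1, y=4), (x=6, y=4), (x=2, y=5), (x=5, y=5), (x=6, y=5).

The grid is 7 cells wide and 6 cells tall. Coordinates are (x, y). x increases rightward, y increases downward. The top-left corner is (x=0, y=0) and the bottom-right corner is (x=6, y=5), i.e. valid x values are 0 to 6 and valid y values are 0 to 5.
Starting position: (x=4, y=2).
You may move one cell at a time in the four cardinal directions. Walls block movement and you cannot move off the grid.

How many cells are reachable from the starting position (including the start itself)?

BFS flood-fill from (x=4, y=2):
  Distance 0: (x=4, y=2)
  Distance 1: (x=3, y=2), (x=4, y=3)
  Distance 2: (x=3, y=1), (x=3, y=3), (x=5, y=3), (x=4, y=4)
  Distance 3: (x=3, y=0), (x=2, y=1), (x=2, y=3), (x=3, y=4), (x=5, y=4), (x=4, y=5)
  Distance 4: (x=2, y=0), (x=4, y=0), (x=1, y=1), (x=1, y=3), (x=2, y=4), (x=3, y=5)
  Distance 5: (x=5, y=0), (x=0, y=3)
  Distance 6: (x=6, y=0), (x=5, y=1), (x=0, y=2), (x=0, y=4)
  Distance 7: (x=6, y=1), (x=0, y=5)
  Distance 8: (x=6, y=2), (x=1, y=5)
Total reachable: 29 (grid has 30 open cells total)

Answer: Reachable cells: 29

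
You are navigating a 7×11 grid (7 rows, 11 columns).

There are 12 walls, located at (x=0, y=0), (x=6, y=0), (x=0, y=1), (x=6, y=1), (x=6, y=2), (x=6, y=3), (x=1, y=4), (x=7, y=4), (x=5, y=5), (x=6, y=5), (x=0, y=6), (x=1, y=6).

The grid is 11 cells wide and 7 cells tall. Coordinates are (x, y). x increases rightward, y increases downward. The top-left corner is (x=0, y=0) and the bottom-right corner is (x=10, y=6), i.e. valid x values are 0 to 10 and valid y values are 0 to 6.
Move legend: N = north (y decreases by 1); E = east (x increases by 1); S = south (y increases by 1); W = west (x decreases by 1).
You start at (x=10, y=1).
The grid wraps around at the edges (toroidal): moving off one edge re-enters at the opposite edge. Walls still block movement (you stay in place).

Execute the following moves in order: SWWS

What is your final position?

Start: (x=10, y=1)
  S (south): (x=10, y=1) -> (x=10, y=2)
  W (west): (x=10, y=2) -> (x=9, y=2)
  W (west): (x=9, y=2) -> (x=8, y=2)
  S (south): (x=8, y=2) -> (x=8, y=3)
Final: (x=8, y=3)

Answer: Final position: (x=8, y=3)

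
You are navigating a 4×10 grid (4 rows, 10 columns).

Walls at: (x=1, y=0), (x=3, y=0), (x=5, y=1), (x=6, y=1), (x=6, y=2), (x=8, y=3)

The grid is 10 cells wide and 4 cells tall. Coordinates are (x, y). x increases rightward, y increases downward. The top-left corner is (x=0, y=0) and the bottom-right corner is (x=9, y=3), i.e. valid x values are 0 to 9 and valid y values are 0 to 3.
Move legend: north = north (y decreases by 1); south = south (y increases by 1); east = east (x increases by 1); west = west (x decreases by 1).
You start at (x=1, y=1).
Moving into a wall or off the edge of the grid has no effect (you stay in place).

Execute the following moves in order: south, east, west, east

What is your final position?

Answer: Final position: (x=2, y=2)

Derivation:
Start: (x=1, y=1)
  south (south): (x=1, y=1) -> (x=1, y=2)
  east (east): (x=1, y=2) -> (x=2, y=2)
  west (west): (x=2, y=2) -> (x=1, y=2)
  east (east): (x=1, y=2) -> (x=2, y=2)
Final: (x=2, y=2)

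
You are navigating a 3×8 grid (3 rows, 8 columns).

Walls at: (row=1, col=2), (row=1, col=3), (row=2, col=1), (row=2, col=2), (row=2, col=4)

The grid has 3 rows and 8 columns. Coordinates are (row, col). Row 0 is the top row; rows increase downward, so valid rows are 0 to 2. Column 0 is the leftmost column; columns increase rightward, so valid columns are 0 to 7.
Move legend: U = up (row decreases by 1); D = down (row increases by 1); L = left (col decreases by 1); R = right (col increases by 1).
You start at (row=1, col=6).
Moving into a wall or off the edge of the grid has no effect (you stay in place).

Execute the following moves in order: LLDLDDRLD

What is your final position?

Answer: Final position: (row=1, col=4)

Derivation:
Start: (row=1, col=6)
  L (left): (row=1, col=6) -> (row=1, col=5)
  L (left): (row=1, col=5) -> (row=1, col=4)
  D (down): blocked, stay at (row=1, col=4)
  L (left): blocked, stay at (row=1, col=4)
  D (down): blocked, stay at (row=1, col=4)
  D (down): blocked, stay at (row=1, col=4)
  R (right): (row=1, col=4) -> (row=1, col=5)
  L (left): (row=1, col=5) -> (row=1, col=4)
  D (down): blocked, stay at (row=1, col=4)
Final: (row=1, col=4)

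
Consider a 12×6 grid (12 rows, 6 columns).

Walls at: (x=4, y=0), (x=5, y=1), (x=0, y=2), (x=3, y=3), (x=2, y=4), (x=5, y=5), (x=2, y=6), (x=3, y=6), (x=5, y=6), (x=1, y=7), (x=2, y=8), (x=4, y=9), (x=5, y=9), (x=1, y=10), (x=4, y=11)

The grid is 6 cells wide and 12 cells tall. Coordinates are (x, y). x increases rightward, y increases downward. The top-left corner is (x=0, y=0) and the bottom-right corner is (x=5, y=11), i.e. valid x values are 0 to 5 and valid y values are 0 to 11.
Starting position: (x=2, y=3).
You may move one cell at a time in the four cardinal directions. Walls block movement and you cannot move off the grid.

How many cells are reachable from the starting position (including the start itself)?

Answer: Reachable cells: 56

Derivation:
BFS flood-fill from (x=2, y=3):
  Distance 0: (x=2, y=3)
  Distance 1: (x=2, y=2), (x=1, y=3)
  Distance 2: (x=2, y=1), (x=1, y=2), (x=3, y=2), (x=0, y=3), (x=1, y=4)
  Distance 3: (x=2, y=0), (x=1, y=1), (x=3, y=1), (x=4, y=2), (x=0, y=4), (x=1, y=5)
  Distance 4: (x=1, y=0), (x=3, y=0), (x=0, y=1), (x=4, y=1), (x=5, y=2), (x=4, y=3), (x=0, y=5), (x=2, y=5), (x=1, y=6)
  Distance 5: (x=0, y=0), (x=5, y=3), (x=4, y=4), (x=3, y=5), (x=0, y=6)
  Distance 6: (x=3, y=4), (x=5, y=4), (x=4, y=5), (x=0, y=7)
  Distance 7: (x=4, y=6), (x=0, y=8)
  Distance 8: (x=4, y=7), (x=1, y=8), (x=0, y=9)
  Distance 9: (x=3, y=7), (x=5, y=7), (x=4, y=8), (x=1, y=9), (x=0, y=10)
  Distance 10: (x=2, y=7), (x=3, y=8), (x=5, y=8), (x=2, y=9), (x=0, y=11)
  Distance 11: (x=3, y=9), (x=2, y=10), (x=1, y=11)
  Distance 12: (x=3, y=10), (x=2, y=11)
  Distance 13: (x=4, y=10), (x=3, y=11)
  Distance 14: (x=5, y=10)
  Distance 15: (x=5, y=11)
Total reachable: 56 (grid has 57 open cells total)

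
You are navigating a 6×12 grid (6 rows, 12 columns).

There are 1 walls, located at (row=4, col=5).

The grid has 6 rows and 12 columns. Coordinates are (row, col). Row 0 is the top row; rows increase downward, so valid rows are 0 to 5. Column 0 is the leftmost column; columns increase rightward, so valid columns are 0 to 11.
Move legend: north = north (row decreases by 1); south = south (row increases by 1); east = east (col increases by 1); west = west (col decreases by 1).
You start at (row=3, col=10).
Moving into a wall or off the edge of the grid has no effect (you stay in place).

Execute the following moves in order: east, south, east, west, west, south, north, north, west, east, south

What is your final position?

Answer: Final position: (row=4, col=9)

Derivation:
Start: (row=3, col=10)
  east (east): (row=3, col=10) -> (row=3, col=11)
  south (south): (row=3, col=11) -> (row=4, col=11)
  east (east): blocked, stay at (row=4, col=11)
  west (west): (row=4, col=11) -> (row=4, col=10)
  west (west): (row=4, col=10) -> (row=4, col=9)
  south (south): (row=4, col=9) -> (row=5, col=9)
  north (north): (row=5, col=9) -> (row=4, col=9)
  north (north): (row=4, col=9) -> (row=3, col=9)
  west (west): (row=3, col=9) -> (row=3, col=8)
  east (east): (row=3, col=8) -> (row=3, col=9)
  south (south): (row=3, col=9) -> (row=4, col=9)
Final: (row=4, col=9)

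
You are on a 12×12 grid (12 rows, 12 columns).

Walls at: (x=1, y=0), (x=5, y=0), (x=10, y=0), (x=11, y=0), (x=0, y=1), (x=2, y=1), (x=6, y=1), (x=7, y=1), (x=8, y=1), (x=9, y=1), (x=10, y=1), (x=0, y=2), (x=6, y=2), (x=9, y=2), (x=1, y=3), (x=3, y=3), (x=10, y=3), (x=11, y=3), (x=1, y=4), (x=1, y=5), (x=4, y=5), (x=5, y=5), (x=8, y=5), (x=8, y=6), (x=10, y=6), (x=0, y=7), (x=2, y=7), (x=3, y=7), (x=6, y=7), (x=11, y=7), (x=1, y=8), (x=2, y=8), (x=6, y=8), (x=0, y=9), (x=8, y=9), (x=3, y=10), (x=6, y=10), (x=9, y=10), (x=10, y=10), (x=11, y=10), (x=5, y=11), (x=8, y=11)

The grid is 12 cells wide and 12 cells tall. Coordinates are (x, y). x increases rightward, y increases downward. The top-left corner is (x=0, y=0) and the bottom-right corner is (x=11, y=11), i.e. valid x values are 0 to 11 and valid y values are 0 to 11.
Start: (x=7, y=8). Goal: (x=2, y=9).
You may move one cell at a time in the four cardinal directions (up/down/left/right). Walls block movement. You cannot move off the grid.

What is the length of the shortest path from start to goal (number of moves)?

BFS from (x=7, y=8) until reaching (x=2, y=9):
  Distance 0: (x=7, y=8)
  Distance 1: (x=7, y=7), (x=8, y=8), (x=7, y=9)
  Distance 2: (x=7, y=6), (x=8, y=7), (x=9, y=8), (x=6, y=9), (x=7, y=10)
  Distance 3: (x=7, y=5), (x=6, y=6), (x=9, y=7), (x=10, y=8), (x=5, y=9), (x=9, y=9), (x=8, y=10), (x=7, y=11)
  Distance 4: (x=7, y=4), (x=6, y=5), (x=5, y=6), (x=9, y=6), (x=10, y=7), (x=5, y=8), (x=11, y=8), (x=4, y=9), (x=10, y=9), (x=5, y=10), (x=6, y=11)
  Distance 5: (x=7, y=3), (x=6, y=4), (x=8, y=4), (x=9, y=5), (x=4, y=6), (x=5, y=7), (x=4, y=8), (x=3, y=9), (x=11, y=9), (x=4, y=10)
  Distance 6: (x=7, y=2), (x=6, y=3), (x=8, y=3), (x=5, y=4), (x=9, y=4), (x=10, y=5), (x=3, y=6), (x=4, y=7), (x=3, y=8), (x=2, y=9), (x=4, y=11)  <- goal reached here
One shortest path (6 moves): (x=7, y=8) -> (x=7, y=9) -> (x=6, y=9) -> (x=5, y=9) -> (x=4, y=9) -> (x=3, y=9) -> (x=2, y=9)

Answer: Shortest path length: 6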